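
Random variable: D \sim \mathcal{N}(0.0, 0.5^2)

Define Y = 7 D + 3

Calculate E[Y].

For Y = 7D + 3:
E[Y] = 7 * E[D] + 3
E[D] = 0.0 = 0
E[Y] = 7 * 0 + 3 = 3

3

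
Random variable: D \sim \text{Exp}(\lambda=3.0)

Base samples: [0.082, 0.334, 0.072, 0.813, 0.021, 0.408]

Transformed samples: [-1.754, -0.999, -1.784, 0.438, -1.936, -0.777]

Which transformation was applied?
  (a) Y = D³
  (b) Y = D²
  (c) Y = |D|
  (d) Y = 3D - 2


Checking option (d) Y = 3D - 2:
  D = 0.082 -> Y = -1.754 ✓
  D = 0.334 -> Y = -0.999 ✓
  D = 0.072 -> Y = -1.784 ✓
All samples match this transformation.

(d) 3D - 2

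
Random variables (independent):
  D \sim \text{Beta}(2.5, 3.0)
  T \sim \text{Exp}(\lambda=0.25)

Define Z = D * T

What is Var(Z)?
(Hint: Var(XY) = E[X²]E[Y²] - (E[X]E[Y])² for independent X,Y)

Var(XY) = E[X²]E[Y²] - (E[X]E[Y])²
E[D] = 0.45454545, Var(D) = 0.038143675
E[T] = 4, Var(T) = 16
E[D²] = 0.038143675 + 0.45454545² = 0.24475524
E[T²] = 16 + 4² = 32
Var(Z) = 0.24475524*32 - (0.45454545*4)²
= 7.8321678 - 3.3057851 = 4.5263827

4.5263827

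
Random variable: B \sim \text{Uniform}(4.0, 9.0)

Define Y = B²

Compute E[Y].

Using E[X²] = Var(X) + (E[X])²:
E[B] = 6.5
Var(B) = (9 - 4)^2/12 = 2.0833333
E[B²] = 2.0833333 + 6.5² = 2.0833333 + 42.25 = 44.333333

44.333333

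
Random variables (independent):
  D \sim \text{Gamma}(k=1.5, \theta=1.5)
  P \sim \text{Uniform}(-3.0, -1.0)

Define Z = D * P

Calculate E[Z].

For independent RVs: E[XY] = E[X]*E[Y]
E[D] = 2.25
E[P] = -2
E[Z] = 2.25 * (-2) = -4.5

-4.5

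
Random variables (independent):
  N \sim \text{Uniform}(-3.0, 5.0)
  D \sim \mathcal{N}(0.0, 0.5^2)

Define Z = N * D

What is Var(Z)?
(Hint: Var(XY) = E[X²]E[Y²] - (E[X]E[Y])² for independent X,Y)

Var(XY) = E[X²]E[Y²] - (E[X]E[Y])²
E[N] = 1, Var(N) = 5.3333333
E[D] = 0, Var(D) = 0.25
E[N²] = 5.3333333 + 1² = 6.3333333
E[D²] = 0.25 + 0² = 0.25
Var(Z) = 6.3333333*0.25 - (1*0)²
= 1.5833333 - 0 = 1.5833333

1.5833333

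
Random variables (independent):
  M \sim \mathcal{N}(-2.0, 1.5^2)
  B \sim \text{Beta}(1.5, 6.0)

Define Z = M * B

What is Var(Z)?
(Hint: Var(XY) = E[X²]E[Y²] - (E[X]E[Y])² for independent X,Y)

Var(XY) = E[X²]E[Y²] - (E[X]E[Y])²
E[M] = -2, Var(M) = 2.25
E[B] = 0.2, Var(B) = 0.018823529
E[M²] = 2.25 + (-2)² = 6.25
E[B²] = 0.018823529 + 0.2² = 0.058823529
Var(Z) = 6.25*0.058823529 - (-2*0.2)²
= 0.36764706 - 0.16 = 0.20764706

0.20764706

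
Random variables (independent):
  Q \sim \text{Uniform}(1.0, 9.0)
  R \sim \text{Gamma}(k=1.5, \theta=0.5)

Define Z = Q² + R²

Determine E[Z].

E[Z] = E[Q²] + E[R²]
E[Q²] = Var(Q) + E[Q]² = 5.3333333 + 25 = 30.333333
E[R²] = Var(R) + E[R]² = 0.375 + 0.5625 = 0.9375
E[Z] = 30.333333 + 0.9375 = 31.270833

31.270833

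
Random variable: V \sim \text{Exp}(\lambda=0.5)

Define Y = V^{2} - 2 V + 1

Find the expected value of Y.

E[Y] = 1*E[V²] - 2*E[V] + 1
E[V] = 2
E[V²] = Var(V) + (E[V])² = 4 + 4 = 8
E[Y] = 1*8 - 2*2 + 1 = 5

5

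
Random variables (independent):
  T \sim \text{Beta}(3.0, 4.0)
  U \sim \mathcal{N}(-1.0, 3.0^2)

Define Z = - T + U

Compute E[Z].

E[Z] = -1*E[T] + 1*E[U]
E[T] = 0.42857143
E[U] = -1
E[Z] = -1*0.42857143 + 1*(-1) = -1.4285714

-1.4285714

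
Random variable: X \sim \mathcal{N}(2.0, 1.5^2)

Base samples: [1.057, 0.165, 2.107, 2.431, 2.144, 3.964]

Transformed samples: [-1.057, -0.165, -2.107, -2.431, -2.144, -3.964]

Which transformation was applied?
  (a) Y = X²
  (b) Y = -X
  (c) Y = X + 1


Checking option (b) Y = -X:
  X = 1.057 -> Y = -1.057 ✓
  X = 0.165 -> Y = -0.165 ✓
  X = 2.107 -> Y = -2.107 ✓
All samples match this transformation.

(b) -X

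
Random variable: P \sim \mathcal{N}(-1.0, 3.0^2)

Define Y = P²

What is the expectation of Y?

E[P²] = Var(P) + (E[P])² = 9 + 1 = 10

10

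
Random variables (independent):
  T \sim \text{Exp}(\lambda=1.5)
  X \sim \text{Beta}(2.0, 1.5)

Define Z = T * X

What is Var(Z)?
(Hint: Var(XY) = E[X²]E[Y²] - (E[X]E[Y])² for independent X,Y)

Var(XY) = E[X²]E[Y²] - (E[X]E[Y])²
E[T] = 0.66666667, Var(T) = 0.44444444
E[X] = 0.57142857, Var(X) = 0.054421769
E[T²] = 0.44444444 + 0.66666667² = 0.88888889
E[X²] = 0.054421769 + 0.57142857² = 0.38095238
Var(Z) = 0.88888889*0.38095238 - (0.66666667*0.57142857)²
= 0.33862434 - 0.14512472 = 0.19349962

0.19349962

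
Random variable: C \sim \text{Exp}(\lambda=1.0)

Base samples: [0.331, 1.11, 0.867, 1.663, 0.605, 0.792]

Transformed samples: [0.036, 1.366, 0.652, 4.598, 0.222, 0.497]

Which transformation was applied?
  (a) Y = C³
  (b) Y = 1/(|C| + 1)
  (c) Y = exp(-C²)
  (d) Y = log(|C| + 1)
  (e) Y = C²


Checking option (a) Y = C³:
  C = 0.331 -> Y = 0.036 ✓
  C = 1.11 -> Y = 1.366 ✓
  C = 0.867 -> Y = 0.652 ✓
All samples match this transformation.

(a) C³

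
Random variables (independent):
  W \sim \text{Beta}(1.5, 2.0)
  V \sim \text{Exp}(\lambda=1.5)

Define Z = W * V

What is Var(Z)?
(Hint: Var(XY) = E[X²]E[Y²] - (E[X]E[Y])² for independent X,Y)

Var(XY) = E[X²]E[Y²] - (E[X]E[Y])²
E[W] = 0.42857143, Var(W) = 0.054421769
E[V] = 0.66666667, Var(V) = 0.44444444
E[W²] = 0.054421769 + 0.42857143² = 0.23809524
E[V²] = 0.44444444 + 0.66666667² = 0.88888889
Var(Z) = 0.23809524*0.88888889 - (0.42857143*0.66666667)²
= 0.21164021 - 0.081632653 = 0.13000756

0.13000756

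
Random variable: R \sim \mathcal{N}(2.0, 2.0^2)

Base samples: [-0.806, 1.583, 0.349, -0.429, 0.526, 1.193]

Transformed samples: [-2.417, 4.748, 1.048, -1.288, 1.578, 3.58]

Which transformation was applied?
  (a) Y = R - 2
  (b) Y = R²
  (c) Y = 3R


Checking option (c) Y = 3R:
  R = -0.806 -> Y = -2.417 ✓
  R = 1.583 -> Y = 4.748 ✓
  R = 0.349 -> Y = 1.048 ✓
All samples match this transformation.

(c) 3R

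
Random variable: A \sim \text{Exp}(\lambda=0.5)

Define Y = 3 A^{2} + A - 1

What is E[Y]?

E[Y] = 3*E[A²] + 1*E[A] - 1
E[A] = 2
E[A²] = Var(A) + (E[A])² = 4 + 4 = 8
E[Y] = 3*8 + 1*2 - 1 = 25

25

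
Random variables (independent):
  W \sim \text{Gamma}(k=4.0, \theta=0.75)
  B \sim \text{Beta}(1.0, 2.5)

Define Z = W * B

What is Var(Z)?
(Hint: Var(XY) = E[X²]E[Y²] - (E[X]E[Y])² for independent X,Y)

Var(XY) = E[X²]E[Y²] - (E[X]E[Y])²
E[W] = 3, Var(W) = 2.25
E[B] = 0.28571429, Var(B) = 0.045351474
E[W²] = 2.25 + 3² = 11.25
E[B²] = 0.045351474 + 0.28571429² = 0.12698413
Var(Z) = 11.25*0.12698413 - (3*0.28571429)²
= 1.4285714 - 0.73469388 = 0.69387755

0.69387755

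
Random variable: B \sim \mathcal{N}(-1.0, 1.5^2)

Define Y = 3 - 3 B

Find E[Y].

For Y = -3B + 3:
E[Y] = -3 * E[B] + 3
E[B] = -1.0 = -1
E[Y] = -3 * (-1) + 3 = 6

6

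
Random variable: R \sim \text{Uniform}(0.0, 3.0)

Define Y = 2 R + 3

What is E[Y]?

For Y = 2R + 3:
E[Y] = 2 * E[R] + 3
E[R] = (0 + 3)/2 = 1.5
E[Y] = 2 * 1.5 + 3 = 6

6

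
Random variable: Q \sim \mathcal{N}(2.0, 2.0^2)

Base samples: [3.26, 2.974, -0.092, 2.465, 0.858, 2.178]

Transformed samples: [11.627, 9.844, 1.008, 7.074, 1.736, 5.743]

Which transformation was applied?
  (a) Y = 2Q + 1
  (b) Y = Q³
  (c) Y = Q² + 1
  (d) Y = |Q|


Checking option (c) Y = Q² + 1:
  Q = 3.26 -> Y = 11.627 ✓
  Q = 2.974 -> Y = 9.844 ✓
  Q = -0.092 -> Y = 1.008 ✓
All samples match this transformation.

(c) Q² + 1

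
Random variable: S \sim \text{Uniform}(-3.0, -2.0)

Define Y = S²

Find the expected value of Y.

E[S²] = Var(S) + (E[S])² = 0.083333333 + 6.25 = 6.3333333

6.3333333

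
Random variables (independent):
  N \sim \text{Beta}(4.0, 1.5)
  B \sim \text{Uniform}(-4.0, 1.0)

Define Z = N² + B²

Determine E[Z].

E[Z] = E[N²] + E[B²]
E[N²] = Var(N) + E[N]² = 0.03051494 + 0.52892562 = 0.55944056
E[B²] = Var(B) + E[B]² = 2.0833333 + 2.25 = 4.3333333
E[Z] = 0.55944056 + 4.3333333 = 4.8927739

4.8927739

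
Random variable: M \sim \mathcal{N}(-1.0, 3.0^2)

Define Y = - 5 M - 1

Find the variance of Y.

For Y = aM + b: Var(Y) = a² * Var(M)
Var(M) = 3.0^2 = 9
Var(Y) = (-5)² * 9 = 25 * 9 = 225

225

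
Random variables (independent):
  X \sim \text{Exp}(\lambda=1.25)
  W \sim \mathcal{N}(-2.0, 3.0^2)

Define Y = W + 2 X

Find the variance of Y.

For independent RVs: Var(aX + bY) = a²Var(X) + b²Var(Y)
Var(X) = 0.64
Var(W) = 9
Var(Y) = 2²*0.64 + 1²*9
= 4*0.64 + 1*9 = 11.56

11.56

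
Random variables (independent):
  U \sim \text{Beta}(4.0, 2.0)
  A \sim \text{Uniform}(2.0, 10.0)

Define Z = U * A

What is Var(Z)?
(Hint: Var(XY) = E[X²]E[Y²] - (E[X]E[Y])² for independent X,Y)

Var(XY) = E[X²]E[Y²] - (E[X]E[Y])²
E[U] = 0.66666667, Var(U) = 0.031746032
E[A] = 6, Var(A) = 5.3333333
E[U²] = 0.031746032 + 0.66666667² = 0.47619048
E[A²] = 5.3333333 + 6² = 41.333333
Var(Z) = 0.47619048*41.333333 - (0.66666667*6)²
= 19.68254 - 16 = 3.6825397

3.6825397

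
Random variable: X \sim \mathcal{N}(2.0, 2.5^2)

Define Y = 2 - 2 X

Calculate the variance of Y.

For Y = aX + b: Var(Y) = a² * Var(X)
Var(X) = 2.5^2 = 6.25
Var(Y) = (-2)² * 6.25 = 4 * 6.25 = 25

25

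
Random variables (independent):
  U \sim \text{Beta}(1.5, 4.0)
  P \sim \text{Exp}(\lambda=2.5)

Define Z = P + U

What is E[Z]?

E[Z] = 1*E[U] + 1*E[P]
E[U] = 0.27272727
E[P] = 0.4
E[Z] = 1*0.27272727 + 1*0.4 = 0.67272727

0.67272727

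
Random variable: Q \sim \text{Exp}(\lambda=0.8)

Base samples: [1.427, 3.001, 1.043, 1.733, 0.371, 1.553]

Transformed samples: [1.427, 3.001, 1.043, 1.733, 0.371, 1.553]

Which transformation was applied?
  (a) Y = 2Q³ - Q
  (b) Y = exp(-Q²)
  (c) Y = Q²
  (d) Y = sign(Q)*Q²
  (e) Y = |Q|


Checking option (e) Y = |Q|:
  Q = 1.427 -> Y = 1.427 ✓
  Q = 3.001 -> Y = 3.001 ✓
  Q = 1.043 -> Y = 1.043 ✓
All samples match this transformation.

(e) |Q|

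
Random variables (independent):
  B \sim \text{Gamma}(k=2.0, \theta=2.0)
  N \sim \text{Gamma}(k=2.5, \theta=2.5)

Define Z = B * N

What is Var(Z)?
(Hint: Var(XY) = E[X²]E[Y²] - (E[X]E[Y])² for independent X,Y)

Var(XY) = E[X²]E[Y²] - (E[X]E[Y])²
E[B] = 4, Var(B) = 8
E[N] = 6.25, Var(N) = 15.625
E[B²] = 8 + 4² = 24
E[N²] = 15.625 + 6.25² = 54.6875
Var(Z) = 24*54.6875 - (4*6.25)²
= 1312.5 - 625 = 687.5

687.5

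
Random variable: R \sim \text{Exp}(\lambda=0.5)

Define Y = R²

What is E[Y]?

E[R²] = Var(R) + (E[R])² = 4 + 4 = 8

8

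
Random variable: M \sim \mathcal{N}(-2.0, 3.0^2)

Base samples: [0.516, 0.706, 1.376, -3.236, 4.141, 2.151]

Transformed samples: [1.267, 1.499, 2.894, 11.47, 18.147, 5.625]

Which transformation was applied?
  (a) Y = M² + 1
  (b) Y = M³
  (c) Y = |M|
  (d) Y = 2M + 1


Checking option (a) Y = M² + 1:
  M = 0.516 -> Y = 1.267 ✓
  M = 0.706 -> Y = 1.499 ✓
  M = 1.376 -> Y = 2.894 ✓
All samples match this transformation.

(a) M² + 1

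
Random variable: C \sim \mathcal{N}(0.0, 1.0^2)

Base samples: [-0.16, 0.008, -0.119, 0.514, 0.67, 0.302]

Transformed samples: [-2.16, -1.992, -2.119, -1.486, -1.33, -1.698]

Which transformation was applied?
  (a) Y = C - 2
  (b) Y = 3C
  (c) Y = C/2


Checking option (a) Y = C - 2:
  C = -0.16 -> Y = -2.16 ✓
  C = 0.008 -> Y = -1.992 ✓
  C = -0.119 -> Y = -2.119 ✓
All samples match this transformation.

(a) C - 2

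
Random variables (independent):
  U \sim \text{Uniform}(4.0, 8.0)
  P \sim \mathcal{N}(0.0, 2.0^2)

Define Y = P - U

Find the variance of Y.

For independent RVs: Var(aX + bY) = a²Var(X) + b²Var(Y)
Var(U) = 1.3333333
Var(P) = 4
Var(Y) = (-1)²*1.3333333 + 1²*4
= 1*1.3333333 + 1*4 = 5.3333333

5.3333333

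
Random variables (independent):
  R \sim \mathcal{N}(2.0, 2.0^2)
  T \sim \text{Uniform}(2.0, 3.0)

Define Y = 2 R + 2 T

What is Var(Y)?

For independent RVs: Var(aX + bY) = a²Var(X) + b²Var(Y)
Var(R) = 4
Var(T) = 0.083333333
Var(Y) = 2²*4 + 2²*0.083333333
= 4*4 + 4*0.083333333 = 16.333333

16.333333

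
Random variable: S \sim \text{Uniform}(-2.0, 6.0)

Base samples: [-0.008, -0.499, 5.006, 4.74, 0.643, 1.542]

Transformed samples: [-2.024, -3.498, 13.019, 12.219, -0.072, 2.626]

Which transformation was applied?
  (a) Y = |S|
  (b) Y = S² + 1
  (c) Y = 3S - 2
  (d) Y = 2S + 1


Checking option (c) Y = 3S - 2:
  S = -0.008 -> Y = -2.024 ✓
  S = -0.499 -> Y = -3.498 ✓
  S = 5.006 -> Y = 13.019 ✓
All samples match this transformation.

(c) 3S - 2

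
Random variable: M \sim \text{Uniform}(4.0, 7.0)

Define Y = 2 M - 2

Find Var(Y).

For Y = aM + b: Var(Y) = a² * Var(M)
Var(M) = (7 - 4)^2/12 = 0.75
Var(Y) = 2² * 0.75 = 4 * 0.75 = 3

3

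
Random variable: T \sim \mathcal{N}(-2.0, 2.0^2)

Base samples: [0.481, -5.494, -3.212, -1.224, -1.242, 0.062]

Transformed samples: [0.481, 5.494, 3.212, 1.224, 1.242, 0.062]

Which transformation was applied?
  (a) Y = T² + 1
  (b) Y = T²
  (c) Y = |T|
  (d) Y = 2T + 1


Checking option (c) Y = |T|:
  T = 0.481 -> Y = 0.481 ✓
  T = -5.494 -> Y = 5.494 ✓
  T = -3.212 -> Y = 3.212 ✓
All samples match this transformation.

(c) |T|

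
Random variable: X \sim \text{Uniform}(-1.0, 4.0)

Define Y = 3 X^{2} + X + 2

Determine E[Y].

E[Y] = 3*E[X²] + 1*E[X] + 2
E[X] = 1.5
E[X²] = Var(X) + (E[X])² = 2.0833333 + 2.25 = 4.3333333
E[Y] = 3*4.3333333 + 1*1.5 + 2 = 16.5

16.5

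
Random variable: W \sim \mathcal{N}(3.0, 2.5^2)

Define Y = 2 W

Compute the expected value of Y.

For Y = 2W:
E[Y] = 2 * E[W]
E[W] = 3.0 = 3
E[Y] = 2 * 3 = 6

6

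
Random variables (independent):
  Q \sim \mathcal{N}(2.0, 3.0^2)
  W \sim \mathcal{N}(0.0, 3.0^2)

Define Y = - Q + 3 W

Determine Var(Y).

For independent RVs: Var(aX + bY) = a²Var(X) + b²Var(Y)
Var(Q) = 9
Var(W) = 9
Var(Y) = (-1)²*9 + 3²*9
= 1*9 + 9*9 = 90

90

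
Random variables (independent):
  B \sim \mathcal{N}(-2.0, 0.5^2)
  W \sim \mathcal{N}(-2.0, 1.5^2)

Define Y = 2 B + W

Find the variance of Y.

For independent RVs: Var(aX + bY) = a²Var(X) + b²Var(Y)
Var(B) = 0.25
Var(W) = 2.25
Var(Y) = 2²*0.25 + 1²*2.25
= 4*0.25 + 1*2.25 = 3.25

3.25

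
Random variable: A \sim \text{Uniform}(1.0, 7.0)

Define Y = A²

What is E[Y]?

Using E[X²] = Var(X) + (E[X])²:
E[A] = 4
Var(A) = (7 - 1)^2/12 = 3
E[A²] = 3 + 4² = 3 + 16 = 19

19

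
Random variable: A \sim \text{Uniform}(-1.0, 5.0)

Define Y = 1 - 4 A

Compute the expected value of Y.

For Y = -4A + 1:
E[Y] = -4 * E[A] + 1
E[A] = (-1 + 5)/2 = 2
E[Y] = -4 * 2 + 1 = -7

-7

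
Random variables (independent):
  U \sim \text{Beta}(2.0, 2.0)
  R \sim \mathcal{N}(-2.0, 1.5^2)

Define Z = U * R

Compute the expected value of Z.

For independent RVs: E[XY] = E[X]*E[Y]
E[U] = 0.5
E[R] = -2
E[Z] = 0.5 * (-2) = -1

-1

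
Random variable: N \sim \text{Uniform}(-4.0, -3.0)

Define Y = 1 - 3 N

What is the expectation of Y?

For Y = -3N + 1:
E[Y] = -3 * E[N] + 1
E[N] = (-4 - 3)/2 = -3.5
E[Y] = -3 * (-3.5) + 1 = 11.5

11.5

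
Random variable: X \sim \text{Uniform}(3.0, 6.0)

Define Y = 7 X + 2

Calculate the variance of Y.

For Y = aX + b: Var(Y) = a² * Var(X)
Var(X) = (6 - 3)^2/12 = 0.75
Var(Y) = 7² * 0.75 = 49 * 0.75 = 36.75

36.75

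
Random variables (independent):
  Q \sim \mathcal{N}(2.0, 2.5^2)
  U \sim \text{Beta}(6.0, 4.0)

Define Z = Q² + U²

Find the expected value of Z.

E[Z] = E[Q²] + E[U²]
E[Q²] = Var(Q) + E[Q]² = 6.25 + 4 = 10.25
E[U²] = Var(U) + E[U]² = 0.021818182 + 0.36 = 0.38181818
E[Z] = 10.25 + 0.38181818 = 10.631818

10.631818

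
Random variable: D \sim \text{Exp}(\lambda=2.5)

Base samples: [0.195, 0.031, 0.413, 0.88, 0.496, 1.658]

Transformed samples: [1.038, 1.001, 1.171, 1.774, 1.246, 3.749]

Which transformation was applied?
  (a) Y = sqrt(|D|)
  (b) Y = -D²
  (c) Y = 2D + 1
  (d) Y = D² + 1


Checking option (d) Y = D² + 1:
  D = 0.195 -> Y = 1.038 ✓
  D = 0.031 -> Y = 1.001 ✓
  D = 0.413 -> Y = 1.171 ✓
All samples match this transformation.

(d) D² + 1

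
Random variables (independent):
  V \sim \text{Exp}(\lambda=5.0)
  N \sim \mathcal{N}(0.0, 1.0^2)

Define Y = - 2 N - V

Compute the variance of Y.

For independent RVs: Var(aX + bY) = a²Var(X) + b²Var(Y)
Var(V) = 0.04
Var(N) = 1
Var(Y) = (-1)²*0.04 + (-2)²*1
= 1*0.04 + 4*1 = 4.04

4.04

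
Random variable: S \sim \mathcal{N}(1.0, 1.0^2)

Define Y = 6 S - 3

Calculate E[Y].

For Y = 6S - 3:
E[Y] = 6 * E[S] - 3
E[S] = 1.0 = 1
E[Y] = 6 * 1 - 3 = 3

3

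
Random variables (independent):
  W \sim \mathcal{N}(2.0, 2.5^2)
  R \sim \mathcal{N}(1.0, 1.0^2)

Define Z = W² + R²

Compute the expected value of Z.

E[Z] = E[W²] + E[R²]
E[W²] = Var(W) + E[W]² = 6.25 + 4 = 10.25
E[R²] = Var(R) + E[R]² = 1 + 1 = 2
E[Z] = 10.25 + 2 = 12.25

12.25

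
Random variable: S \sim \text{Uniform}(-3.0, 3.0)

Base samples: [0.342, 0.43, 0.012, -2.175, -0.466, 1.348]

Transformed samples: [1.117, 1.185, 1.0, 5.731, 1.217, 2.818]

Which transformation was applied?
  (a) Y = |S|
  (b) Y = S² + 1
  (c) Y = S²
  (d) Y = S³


Checking option (b) Y = S² + 1:
  S = 0.342 -> Y = 1.117 ✓
  S = 0.43 -> Y = 1.185 ✓
  S = 0.012 -> Y = 1.0 ✓
All samples match this transformation.

(b) S² + 1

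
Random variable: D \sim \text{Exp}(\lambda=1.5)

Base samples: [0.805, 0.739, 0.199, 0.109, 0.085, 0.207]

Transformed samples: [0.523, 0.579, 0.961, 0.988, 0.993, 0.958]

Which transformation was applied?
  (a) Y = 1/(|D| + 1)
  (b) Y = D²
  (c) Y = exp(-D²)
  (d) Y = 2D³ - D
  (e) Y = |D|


Checking option (c) Y = exp(-D²):
  D = 0.805 -> Y = 0.523 ✓
  D = 0.739 -> Y = 0.579 ✓
  D = 0.199 -> Y = 0.961 ✓
All samples match this transformation.

(c) exp(-D²)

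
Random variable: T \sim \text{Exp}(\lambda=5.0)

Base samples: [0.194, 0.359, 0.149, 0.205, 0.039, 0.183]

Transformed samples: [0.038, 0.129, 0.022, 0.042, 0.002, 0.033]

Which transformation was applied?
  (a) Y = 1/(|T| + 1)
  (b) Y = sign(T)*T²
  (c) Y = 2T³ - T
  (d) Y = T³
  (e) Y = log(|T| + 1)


Checking option (b) Y = sign(T)*T²:
  T = 0.194 -> Y = 0.038 ✓
  T = 0.359 -> Y = 0.129 ✓
  T = 0.149 -> Y = 0.022 ✓
All samples match this transformation.

(b) sign(T)*T²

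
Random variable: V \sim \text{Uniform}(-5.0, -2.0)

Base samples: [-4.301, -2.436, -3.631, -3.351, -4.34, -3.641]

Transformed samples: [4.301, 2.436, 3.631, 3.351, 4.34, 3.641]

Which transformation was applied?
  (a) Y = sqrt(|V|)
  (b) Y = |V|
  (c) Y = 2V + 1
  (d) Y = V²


Checking option (b) Y = |V|:
  V = -4.301 -> Y = 4.301 ✓
  V = -2.436 -> Y = 2.436 ✓
  V = -3.631 -> Y = 3.631 ✓
All samples match this transformation.

(b) |V|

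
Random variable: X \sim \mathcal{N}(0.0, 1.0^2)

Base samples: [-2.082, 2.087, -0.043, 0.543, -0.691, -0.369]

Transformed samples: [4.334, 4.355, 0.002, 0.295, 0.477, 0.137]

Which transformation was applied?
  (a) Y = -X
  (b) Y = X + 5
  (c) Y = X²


Checking option (c) Y = X²:
  X = -2.082 -> Y = 4.334 ✓
  X = 2.087 -> Y = 4.355 ✓
  X = -0.043 -> Y = 0.002 ✓
All samples match this transformation.

(c) X²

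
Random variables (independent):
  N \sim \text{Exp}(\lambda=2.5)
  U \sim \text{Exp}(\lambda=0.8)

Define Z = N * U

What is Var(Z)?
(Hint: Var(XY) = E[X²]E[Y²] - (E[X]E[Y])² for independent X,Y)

Var(XY) = E[X²]E[Y²] - (E[X]E[Y])²
E[N] = 0.4, Var(N) = 0.16
E[U] = 1.25, Var(U) = 1.5625
E[N²] = 0.16 + 0.4² = 0.32
E[U²] = 1.5625 + 1.25² = 3.125
Var(Z) = 0.32*3.125 - (0.4*1.25)²
= 1 - 0.25 = 0.75

0.75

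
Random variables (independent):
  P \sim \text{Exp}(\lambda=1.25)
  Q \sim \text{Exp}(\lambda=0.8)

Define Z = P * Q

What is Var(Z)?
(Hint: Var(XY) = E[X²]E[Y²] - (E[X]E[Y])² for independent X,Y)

Var(XY) = E[X²]E[Y²] - (E[X]E[Y])²
E[P] = 0.8, Var(P) = 0.64
E[Q] = 1.25, Var(Q) = 1.5625
E[P²] = 0.64 + 0.8² = 1.28
E[Q²] = 1.5625 + 1.25² = 3.125
Var(Z) = 1.28*3.125 - (0.8*1.25)²
= 4 - 1 = 3

3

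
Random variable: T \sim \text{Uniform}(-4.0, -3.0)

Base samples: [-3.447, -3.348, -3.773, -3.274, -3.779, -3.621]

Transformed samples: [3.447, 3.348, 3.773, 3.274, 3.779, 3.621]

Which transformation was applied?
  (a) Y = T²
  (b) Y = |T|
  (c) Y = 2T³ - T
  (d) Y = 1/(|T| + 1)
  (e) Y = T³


Checking option (b) Y = |T|:
  T = -3.447 -> Y = 3.447 ✓
  T = -3.348 -> Y = 3.348 ✓
  T = -3.773 -> Y = 3.773 ✓
All samples match this transformation.

(b) |T|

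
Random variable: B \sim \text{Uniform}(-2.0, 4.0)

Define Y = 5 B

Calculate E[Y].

For Y = 5B:
E[Y] = 5 * E[B]
E[B] = (-2 + 4)/2 = 1
E[Y] = 5 * 1 = 5

5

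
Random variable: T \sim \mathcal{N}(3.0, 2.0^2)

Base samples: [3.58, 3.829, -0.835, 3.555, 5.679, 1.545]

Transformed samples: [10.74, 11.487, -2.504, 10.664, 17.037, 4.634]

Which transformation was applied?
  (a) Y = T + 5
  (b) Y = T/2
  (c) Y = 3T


Checking option (c) Y = 3T:
  T = 3.58 -> Y = 10.74 ✓
  T = 3.829 -> Y = 11.487 ✓
  T = -0.835 -> Y = -2.504 ✓
All samples match this transformation.

(c) 3T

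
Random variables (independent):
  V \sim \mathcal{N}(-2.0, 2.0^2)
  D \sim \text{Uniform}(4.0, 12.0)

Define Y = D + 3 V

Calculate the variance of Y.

For independent RVs: Var(aX + bY) = a²Var(X) + b²Var(Y)
Var(V) = 4
Var(D) = 5.3333333
Var(Y) = 3²*4 + 1²*5.3333333
= 9*4 + 1*5.3333333 = 41.333333

41.333333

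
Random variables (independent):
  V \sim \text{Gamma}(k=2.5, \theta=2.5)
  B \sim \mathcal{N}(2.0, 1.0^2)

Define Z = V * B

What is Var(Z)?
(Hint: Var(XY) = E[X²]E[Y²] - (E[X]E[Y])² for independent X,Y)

Var(XY) = E[X²]E[Y²] - (E[X]E[Y])²
E[V] = 6.25, Var(V) = 15.625
E[B] = 2, Var(B) = 1
E[V²] = 15.625 + 6.25² = 54.6875
E[B²] = 1 + 2² = 5
Var(Z) = 54.6875*5 - (6.25*2)²
= 273.4375 - 156.25 = 117.1875

117.1875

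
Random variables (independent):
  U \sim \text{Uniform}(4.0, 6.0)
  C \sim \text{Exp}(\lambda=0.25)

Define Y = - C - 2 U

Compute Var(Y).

For independent RVs: Var(aX + bY) = a²Var(X) + b²Var(Y)
Var(U) = 0.33333333
Var(C) = 16
Var(Y) = (-2)²*0.33333333 + (-1)²*16
= 4*0.33333333 + 1*16 = 17.333333

17.333333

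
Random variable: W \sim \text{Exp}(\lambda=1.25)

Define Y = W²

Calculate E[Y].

Using E[X²] = Var(X) + (E[X])²:
E[W] = 0.8
Var(W) = 1/1.25^2 = 0.64
E[W²] = 0.64 + 0.8² = 0.64 + 0.64 = 1.28

1.28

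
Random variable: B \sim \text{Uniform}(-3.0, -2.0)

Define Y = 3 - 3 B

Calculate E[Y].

For Y = -3B + 3:
E[Y] = -3 * E[B] + 3
E[B] = (-3 - 2)/2 = -2.5
E[Y] = -3 * (-2.5) + 3 = 10.5

10.5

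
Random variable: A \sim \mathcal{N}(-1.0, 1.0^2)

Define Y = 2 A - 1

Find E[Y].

For Y = 2A - 1:
E[Y] = 2 * E[A] - 1
E[A] = -1.0 = -1
E[Y] = 2 * (-1) - 1 = -3

-3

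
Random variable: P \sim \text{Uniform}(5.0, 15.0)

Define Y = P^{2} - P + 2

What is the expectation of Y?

E[Y] = 1*E[P²] - 1*E[P] + 2
E[P] = 10
E[P²] = Var(P) + (E[P])² = 8.3333333 + 100 = 108.33333
E[Y] = 1*108.33333 - 1*10 + 2 = 100.33333

100.33333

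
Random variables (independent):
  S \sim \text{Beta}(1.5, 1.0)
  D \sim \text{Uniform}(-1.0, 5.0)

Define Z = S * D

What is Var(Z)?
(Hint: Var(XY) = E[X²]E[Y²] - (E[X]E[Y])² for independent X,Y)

Var(XY) = E[X²]E[Y²] - (E[X]E[Y])²
E[S] = 0.6, Var(S) = 0.068571429
E[D] = 2, Var(D) = 3
E[S²] = 0.068571429 + 0.6² = 0.42857143
E[D²] = 3 + 2² = 7
Var(Z) = 0.42857143*7 - (0.6*2)²
= 3 - 1.44 = 1.56

1.56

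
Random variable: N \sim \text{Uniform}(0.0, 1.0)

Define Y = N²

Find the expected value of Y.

Using E[X²] = Var(X) + (E[X])²:
E[N] = 0.5
Var(N) = (1 - 0)^2/12 = 0.083333333
E[N²] = 0.083333333 + 0.5² = 0.083333333 + 0.25 = 0.33333333

0.33333333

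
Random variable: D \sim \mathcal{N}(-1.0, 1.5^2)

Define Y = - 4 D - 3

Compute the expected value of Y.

For Y = -4D - 3:
E[Y] = -4 * E[D] - 3
E[D] = -1.0 = -1
E[Y] = -4 * (-1) - 3 = 1

1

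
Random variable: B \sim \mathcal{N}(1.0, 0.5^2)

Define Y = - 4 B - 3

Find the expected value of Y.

For Y = -4B - 3:
E[Y] = -4 * E[B] - 3
E[B] = 1.0 = 1
E[Y] = -4 * 1 - 3 = -7

-7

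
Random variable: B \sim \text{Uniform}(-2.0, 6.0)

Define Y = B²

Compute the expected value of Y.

E[B²] = Var(B) + (E[B])² = 5.3333333 + 4 = 9.3333333

9.3333333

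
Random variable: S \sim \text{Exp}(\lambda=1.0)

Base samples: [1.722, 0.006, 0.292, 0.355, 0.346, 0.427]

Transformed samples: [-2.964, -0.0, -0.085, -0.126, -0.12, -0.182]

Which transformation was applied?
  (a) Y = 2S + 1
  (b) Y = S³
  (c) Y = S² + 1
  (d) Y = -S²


Checking option (d) Y = -S²:
  S = 1.722 -> Y = -2.964 ✓
  S = 0.006 -> Y = -0.0 ✓
  S = 0.292 -> Y = -0.085 ✓
All samples match this transformation.

(d) -S²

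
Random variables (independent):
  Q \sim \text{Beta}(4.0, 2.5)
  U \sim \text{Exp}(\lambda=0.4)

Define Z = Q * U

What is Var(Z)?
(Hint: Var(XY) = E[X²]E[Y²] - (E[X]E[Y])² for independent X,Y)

Var(XY) = E[X²]E[Y²] - (E[X]E[Y])²
E[Q] = 0.61538462, Var(Q) = 0.031558185
E[U] = 2.5, Var(U) = 6.25
E[Q²] = 0.031558185 + 0.61538462² = 0.41025641
E[U²] = 6.25 + 2.5² = 12.5
Var(Z) = 0.41025641*12.5 - (0.61538462*2.5)²
= 5.1282051 - 2.3668639 = 2.7613412

2.7613412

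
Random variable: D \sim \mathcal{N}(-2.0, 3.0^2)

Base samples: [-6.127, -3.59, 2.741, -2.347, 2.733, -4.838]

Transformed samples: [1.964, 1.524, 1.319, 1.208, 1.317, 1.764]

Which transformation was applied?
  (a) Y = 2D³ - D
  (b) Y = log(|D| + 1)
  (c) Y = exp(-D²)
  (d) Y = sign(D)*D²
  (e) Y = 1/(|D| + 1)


Checking option (b) Y = log(|D| + 1):
  D = -6.127 -> Y = 1.964 ✓
  D = -3.59 -> Y = 1.524 ✓
  D = 2.741 -> Y = 1.319 ✓
All samples match this transformation.

(b) log(|D| + 1)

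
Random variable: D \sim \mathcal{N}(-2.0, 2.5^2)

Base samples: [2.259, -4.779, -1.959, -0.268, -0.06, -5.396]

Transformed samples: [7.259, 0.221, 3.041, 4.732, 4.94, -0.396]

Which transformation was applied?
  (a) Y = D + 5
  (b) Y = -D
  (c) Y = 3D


Checking option (a) Y = D + 5:
  D = 2.259 -> Y = 7.259 ✓
  D = -4.779 -> Y = 0.221 ✓
  D = -1.959 -> Y = 3.041 ✓
All samples match this transformation.

(a) D + 5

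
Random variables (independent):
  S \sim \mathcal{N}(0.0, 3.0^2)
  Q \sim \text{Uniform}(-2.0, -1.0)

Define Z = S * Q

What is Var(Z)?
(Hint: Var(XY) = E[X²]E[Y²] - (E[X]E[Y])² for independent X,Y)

Var(XY) = E[X²]E[Y²] - (E[X]E[Y])²
E[S] = 0, Var(S) = 9
E[Q] = -1.5, Var(Q) = 0.083333333
E[S²] = 9 + 0² = 9
E[Q²] = 0.083333333 + (-1.5)² = 2.3333333
Var(Z) = 9*2.3333333 - (0*(-1.5))²
= 21 - 0 = 21

21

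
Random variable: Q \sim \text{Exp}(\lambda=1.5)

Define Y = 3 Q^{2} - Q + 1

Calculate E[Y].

E[Y] = 3*E[Q²] - 1*E[Q] + 1
E[Q] = 0.66666667
E[Q²] = Var(Q) + (E[Q])² = 0.44444444 + 0.44444444 = 0.88888889
E[Y] = 3*0.88888889 - 1*0.66666667 + 1 = 3

3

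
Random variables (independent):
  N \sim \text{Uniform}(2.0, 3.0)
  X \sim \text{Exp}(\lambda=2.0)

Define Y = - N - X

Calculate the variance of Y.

For independent RVs: Var(aX + bY) = a²Var(X) + b²Var(Y)
Var(N) = 0.083333333
Var(X) = 0.25
Var(Y) = (-1)²*0.083333333 + (-1)²*0.25
= 1*0.083333333 + 1*0.25 = 0.33333333

0.33333333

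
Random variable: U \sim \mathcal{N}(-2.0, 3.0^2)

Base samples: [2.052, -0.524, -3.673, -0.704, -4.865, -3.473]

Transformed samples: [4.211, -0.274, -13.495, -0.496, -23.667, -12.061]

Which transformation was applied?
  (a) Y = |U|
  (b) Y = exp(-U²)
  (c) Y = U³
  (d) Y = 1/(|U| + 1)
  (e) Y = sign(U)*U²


Checking option (e) Y = sign(U)*U²:
  U = 2.052 -> Y = 4.211 ✓
  U = -0.524 -> Y = -0.274 ✓
  U = -3.673 -> Y = -13.495 ✓
All samples match this transformation.

(e) sign(U)*U²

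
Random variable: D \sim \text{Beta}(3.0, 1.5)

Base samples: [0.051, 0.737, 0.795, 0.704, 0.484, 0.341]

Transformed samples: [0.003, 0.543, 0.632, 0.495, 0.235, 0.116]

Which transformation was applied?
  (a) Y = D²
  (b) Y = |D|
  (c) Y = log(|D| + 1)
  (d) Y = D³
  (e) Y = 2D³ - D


Checking option (a) Y = D²:
  D = 0.051 -> Y = 0.003 ✓
  D = 0.737 -> Y = 0.543 ✓
  D = 0.795 -> Y = 0.632 ✓
All samples match this transformation.

(a) D²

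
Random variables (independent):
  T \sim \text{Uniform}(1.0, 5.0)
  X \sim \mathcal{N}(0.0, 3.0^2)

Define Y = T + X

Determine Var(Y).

For independent RVs: Var(aX + bY) = a²Var(X) + b²Var(Y)
Var(T) = 1.3333333
Var(X) = 9
Var(Y) = 1²*1.3333333 + 1²*9
= 1*1.3333333 + 1*9 = 10.333333

10.333333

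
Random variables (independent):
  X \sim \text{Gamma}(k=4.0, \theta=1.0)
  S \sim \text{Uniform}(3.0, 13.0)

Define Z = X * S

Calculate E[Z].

For independent RVs: E[XY] = E[X]*E[Y]
E[X] = 4
E[S] = 8
E[Z] = 4 * 8 = 32

32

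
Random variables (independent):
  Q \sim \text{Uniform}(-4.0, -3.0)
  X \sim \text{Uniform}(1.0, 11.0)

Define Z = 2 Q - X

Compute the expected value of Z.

E[Z] = 2*E[Q] - 1*E[X]
E[Q] = -3.5
E[X] = 6
E[Z] = 2*(-3.5) - 1*6 = -13

-13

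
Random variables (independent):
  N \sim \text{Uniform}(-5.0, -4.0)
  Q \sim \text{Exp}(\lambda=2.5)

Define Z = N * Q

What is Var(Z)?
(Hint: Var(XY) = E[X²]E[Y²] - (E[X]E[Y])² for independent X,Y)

Var(XY) = E[X²]E[Y²] - (E[X]E[Y])²
E[N] = -4.5, Var(N) = 0.083333333
E[Q] = 0.4, Var(Q) = 0.16
E[N²] = 0.083333333 + (-4.5)² = 20.333333
E[Q²] = 0.16 + 0.4² = 0.32
Var(Z) = 20.333333*0.32 - (-4.5*0.4)²
= 6.5066667 - 3.24 = 3.2666667

3.2666667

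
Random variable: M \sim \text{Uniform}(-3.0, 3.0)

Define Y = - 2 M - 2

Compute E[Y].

For Y = -2M - 2:
E[Y] = -2 * E[M] - 2
E[M] = (-3 + 3)/2 = 0
E[Y] = -2 * 0 - 2 = -2

-2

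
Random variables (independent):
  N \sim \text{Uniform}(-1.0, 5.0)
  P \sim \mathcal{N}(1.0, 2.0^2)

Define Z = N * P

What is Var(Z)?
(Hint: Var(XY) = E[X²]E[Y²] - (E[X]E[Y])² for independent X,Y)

Var(XY) = E[X²]E[Y²] - (E[X]E[Y])²
E[N] = 2, Var(N) = 3
E[P] = 1, Var(P) = 4
E[N²] = 3 + 2² = 7
E[P²] = 4 + 1² = 5
Var(Z) = 7*5 - (2*1)²
= 35 - 4 = 31

31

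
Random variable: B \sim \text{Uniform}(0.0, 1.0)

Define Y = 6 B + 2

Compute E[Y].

For Y = 6B + 2:
E[Y] = 6 * E[B] + 2
E[B] = (0 + 1)/2 = 0.5
E[Y] = 6 * 0.5 + 2 = 5

5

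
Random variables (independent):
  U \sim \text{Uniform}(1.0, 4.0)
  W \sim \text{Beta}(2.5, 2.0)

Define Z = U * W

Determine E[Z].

For independent RVs: E[XY] = E[X]*E[Y]
E[U] = 2.5
E[W] = 0.55555556
E[Z] = 2.5 * 0.55555556 = 1.3888889

1.3888889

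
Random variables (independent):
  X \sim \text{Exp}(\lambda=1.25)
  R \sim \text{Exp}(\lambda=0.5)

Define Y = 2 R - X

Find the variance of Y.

For independent RVs: Var(aX + bY) = a²Var(X) + b²Var(Y)
Var(X) = 0.64
Var(R) = 4
Var(Y) = (-1)²*0.64 + 2²*4
= 1*0.64 + 4*4 = 16.64

16.64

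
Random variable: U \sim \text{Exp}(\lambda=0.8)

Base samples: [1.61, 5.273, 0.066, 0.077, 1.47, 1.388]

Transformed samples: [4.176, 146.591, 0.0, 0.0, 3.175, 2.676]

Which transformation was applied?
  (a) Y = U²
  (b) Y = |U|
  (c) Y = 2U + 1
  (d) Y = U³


Checking option (d) Y = U³:
  U = 1.61 -> Y = 4.176 ✓
  U = 5.273 -> Y = 146.591 ✓
  U = 0.066 -> Y = 0.0 ✓
All samples match this transformation.

(d) U³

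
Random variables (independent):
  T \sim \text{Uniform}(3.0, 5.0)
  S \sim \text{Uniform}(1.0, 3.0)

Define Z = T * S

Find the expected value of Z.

For independent RVs: E[XY] = E[X]*E[Y]
E[T] = 4
E[S] = 2
E[Z] = 4 * 2 = 8

8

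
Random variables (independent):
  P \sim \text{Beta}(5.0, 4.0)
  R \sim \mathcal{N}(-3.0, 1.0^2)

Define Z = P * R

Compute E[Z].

For independent RVs: E[XY] = E[X]*E[Y]
E[P] = 0.55555556
E[R] = -3
E[Z] = 0.55555556 * (-3) = -1.6666667

-1.6666667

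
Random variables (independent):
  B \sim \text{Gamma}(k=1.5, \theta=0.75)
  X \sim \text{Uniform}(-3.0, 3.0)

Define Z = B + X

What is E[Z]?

E[Z] = 1*E[B] + 1*E[X]
E[B] = 1.125
E[X] = 0
E[Z] = 1*1.125 + 1*0 = 1.125

1.125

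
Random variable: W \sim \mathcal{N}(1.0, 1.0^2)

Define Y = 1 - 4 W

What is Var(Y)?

For Y = aW + b: Var(Y) = a² * Var(W)
Var(W) = 1.0^2 = 1
Var(Y) = (-4)² * 1 = 16 * 1 = 16

16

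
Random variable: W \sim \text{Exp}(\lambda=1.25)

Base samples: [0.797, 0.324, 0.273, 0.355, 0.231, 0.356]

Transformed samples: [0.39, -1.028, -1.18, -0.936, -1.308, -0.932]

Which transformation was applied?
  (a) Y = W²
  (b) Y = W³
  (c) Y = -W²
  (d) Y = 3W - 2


Checking option (d) Y = 3W - 2:
  W = 0.797 -> Y = 0.39 ✓
  W = 0.324 -> Y = -1.028 ✓
  W = 0.273 -> Y = -1.18 ✓
All samples match this transformation.

(d) 3W - 2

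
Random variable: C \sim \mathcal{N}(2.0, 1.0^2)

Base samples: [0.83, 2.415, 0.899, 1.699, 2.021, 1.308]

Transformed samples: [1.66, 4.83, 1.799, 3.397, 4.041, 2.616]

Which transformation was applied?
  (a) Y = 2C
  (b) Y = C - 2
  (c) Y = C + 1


Checking option (a) Y = 2C:
  C = 0.83 -> Y = 1.66 ✓
  C = 2.415 -> Y = 4.83 ✓
  C = 0.899 -> Y = 1.799 ✓
All samples match this transformation.

(a) 2C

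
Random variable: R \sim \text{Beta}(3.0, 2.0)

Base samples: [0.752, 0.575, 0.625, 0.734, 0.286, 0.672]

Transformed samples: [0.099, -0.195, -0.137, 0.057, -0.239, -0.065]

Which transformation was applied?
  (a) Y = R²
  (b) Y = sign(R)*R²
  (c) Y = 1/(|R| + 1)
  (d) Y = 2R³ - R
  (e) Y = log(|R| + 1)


Checking option (d) Y = 2R³ - R:
  R = 0.752 -> Y = 0.099 ✓
  R = 0.575 -> Y = -0.195 ✓
  R = 0.625 -> Y = -0.137 ✓
All samples match this transformation.

(d) 2R³ - R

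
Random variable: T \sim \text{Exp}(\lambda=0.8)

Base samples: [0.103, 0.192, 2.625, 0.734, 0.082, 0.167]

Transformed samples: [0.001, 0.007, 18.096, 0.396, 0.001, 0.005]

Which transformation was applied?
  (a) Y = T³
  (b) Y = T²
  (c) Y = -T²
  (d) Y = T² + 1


Checking option (a) Y = T³:
  T = 0.103 -> Y = 0.001 ✓
  T = 0.192 -> Y = 0.007 ✓
  T = 2.625 -> Y = 18.096 ✓
All samples match this transformation.

(a) T³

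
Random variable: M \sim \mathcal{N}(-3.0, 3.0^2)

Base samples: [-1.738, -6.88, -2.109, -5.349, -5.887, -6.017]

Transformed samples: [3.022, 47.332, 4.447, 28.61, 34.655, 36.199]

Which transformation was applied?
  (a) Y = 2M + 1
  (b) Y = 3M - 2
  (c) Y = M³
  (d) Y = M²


Checking option (d) Y = M²:
  M = -1.738 -> Y = 3.022 ✓
  M = -6.88 -> Y = 47.332 ✓
  M = -2.109 -> Y = 4.447 ✓
All samples match this transformation.

(d) M²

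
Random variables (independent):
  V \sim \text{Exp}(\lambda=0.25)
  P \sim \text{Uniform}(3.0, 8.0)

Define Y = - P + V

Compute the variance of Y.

For independent RVs: Var(aX + bY) = a²Var(X) + b²Var(Y)
Var(V) = 16
Var(P) = 2.0833333
Var(Y) = 1²*16 + (-1)²*2.0833333
= 1*16 + 1*2.0833333 = 18.083333

18.083333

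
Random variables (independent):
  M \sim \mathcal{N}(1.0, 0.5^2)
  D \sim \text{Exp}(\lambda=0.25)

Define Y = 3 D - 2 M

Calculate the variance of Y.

For independent RVs: Var(aX + bY) = a²Var(X) + b²Var(Y)
Var(M) = 0.25
Var(D) = 16
Var(Y) = (-2)²*0.25 + 3²*16
= 4*0.25 + 9*16 = 145

145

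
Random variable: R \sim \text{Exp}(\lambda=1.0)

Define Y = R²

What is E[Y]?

E[R²] = Var(R) + (E[R])² = 1 + 1 = 2

2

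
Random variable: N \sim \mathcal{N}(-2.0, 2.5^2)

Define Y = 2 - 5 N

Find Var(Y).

For Y = aN + b: Var(Y) = a² * Var(N)
Var(N) = 2.5^2 = 6.25
Var(Y) = (-5)² * 6.25 = 25 * 6.25 = 156.25

156.25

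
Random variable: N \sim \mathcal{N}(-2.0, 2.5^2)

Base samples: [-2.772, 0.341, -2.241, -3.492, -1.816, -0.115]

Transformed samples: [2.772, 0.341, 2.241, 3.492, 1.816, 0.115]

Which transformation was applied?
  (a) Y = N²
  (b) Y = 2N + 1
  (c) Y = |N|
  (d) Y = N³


Checking option (c) Y = |N|:
  N = -2.772 -> Y = 2.772 ✓
  N = 0.341 -> Y = 0.341 ✓
  N = -2.241 -> Y = 2.241 ✓
All samples match this transformation.

(c) |N|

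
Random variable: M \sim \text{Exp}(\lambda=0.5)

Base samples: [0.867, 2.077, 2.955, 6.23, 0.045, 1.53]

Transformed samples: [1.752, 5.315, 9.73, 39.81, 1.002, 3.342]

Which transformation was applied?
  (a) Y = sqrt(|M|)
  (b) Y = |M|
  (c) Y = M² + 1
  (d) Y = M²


Checking option (c) Y = M² + 1:
  M = 0.867 -> Y = 1.752 ✓
  M = 2.077 -> Y = 5.315 ✓
  M = 2.955 -> Y = 9.73 ✓
All samples match this transformation.

(c) M² + 1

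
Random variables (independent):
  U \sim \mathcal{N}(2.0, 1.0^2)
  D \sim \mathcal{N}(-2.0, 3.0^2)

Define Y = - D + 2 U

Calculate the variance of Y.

For independent RVs: Var(aX + bY) = a²Var(X) + b²Var(Y)
Var(U) = 1
Var(D) = 9
Var(Y) = 2²*1 + (-1)²*9
= 4*1 + 1*9 = 13

13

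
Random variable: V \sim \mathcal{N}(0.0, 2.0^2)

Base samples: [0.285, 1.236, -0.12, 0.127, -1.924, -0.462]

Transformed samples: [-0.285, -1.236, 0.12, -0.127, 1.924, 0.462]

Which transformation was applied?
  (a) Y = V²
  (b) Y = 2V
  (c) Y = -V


Checking option (c) Y = -V:
  V = 0.285 -> Y = -0.285 ✓
  V = 1.236 -> Y = -1.236 ✓
  V = -0.12 -> Y = 0.12 ✓
All samples match this transformation.

(c) -V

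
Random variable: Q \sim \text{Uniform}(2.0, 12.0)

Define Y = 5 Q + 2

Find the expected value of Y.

For Y = 5Q + 2:
E[Y] = 5 * E[Q] + 2
E[Q] = (2 + 12)/2 = 7
E[Y] = 5 * 7 + 2 = 37

37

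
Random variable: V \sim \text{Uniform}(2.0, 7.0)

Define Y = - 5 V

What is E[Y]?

For Y = -5V:
E[Y] = -5 * E[V]
E[V] = (2 + 7)/2 = 4.5
E[Y] = -5 * 4.5 = -22.5

-22.5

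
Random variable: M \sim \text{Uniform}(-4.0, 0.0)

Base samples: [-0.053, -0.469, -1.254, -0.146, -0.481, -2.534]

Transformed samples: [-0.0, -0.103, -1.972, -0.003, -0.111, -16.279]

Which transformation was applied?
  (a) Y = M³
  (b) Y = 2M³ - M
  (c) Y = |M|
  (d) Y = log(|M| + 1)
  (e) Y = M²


Checking option (a) Y = M³:
  M = -0.053 -> Y = -0.0 ✓
  M = -0.469 -> Y = -0.103 ✓
  M = -1.254 -> Y = -1.972 ✓
All samples match this transformation.

(a) M³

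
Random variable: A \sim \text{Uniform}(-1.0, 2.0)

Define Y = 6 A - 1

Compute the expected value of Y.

For Y = 6A - 1:
E[Y] = 6 * E[A] - 1
E[A] = (-1 + 2)/2 = 0.5
E[Y] = 6 * 0.5 - 1 = 2

2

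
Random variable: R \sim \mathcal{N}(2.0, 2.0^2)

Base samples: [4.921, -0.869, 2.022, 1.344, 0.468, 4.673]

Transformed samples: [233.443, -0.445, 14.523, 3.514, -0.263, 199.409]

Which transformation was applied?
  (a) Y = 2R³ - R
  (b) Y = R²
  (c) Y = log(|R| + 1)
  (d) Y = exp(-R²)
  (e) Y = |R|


Checking option (a) Y = 2R³ - R:
  R = 4.921 -> Y = 233.443 ✓
  R = -0.869 -> Y = -0.445 ✓
  R = 2.022 -> Y = 14.523 ✓
All samples match this transformation.

(a) 2R³ - R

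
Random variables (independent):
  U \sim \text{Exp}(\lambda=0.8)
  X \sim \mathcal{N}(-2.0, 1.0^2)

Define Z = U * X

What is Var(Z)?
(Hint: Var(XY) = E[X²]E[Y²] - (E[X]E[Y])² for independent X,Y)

Var(XY) = E[X²]E[Y²] - (E[X]E[Y])²
E[U] = 1.25, Var(U) = 1.5625
E[X] = -2, Var(X) = 1
E[U²] = 1.5625 + 1.25² = 3.125
E[X²] = 1 + (-2)² = 5
Var(Z) = 3.125*5 - (1.25*(-2))²
= 15.625 - 6.25 = 9.375

9.375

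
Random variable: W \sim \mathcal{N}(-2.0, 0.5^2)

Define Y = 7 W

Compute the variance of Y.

For Y = aW + b: Var(Y) = a² * Var(W)
Var(W) = 0.5^2 = 0.25
Var(Y) = 7² * 0.25 = 49 * 0.25 = 12.25

12.25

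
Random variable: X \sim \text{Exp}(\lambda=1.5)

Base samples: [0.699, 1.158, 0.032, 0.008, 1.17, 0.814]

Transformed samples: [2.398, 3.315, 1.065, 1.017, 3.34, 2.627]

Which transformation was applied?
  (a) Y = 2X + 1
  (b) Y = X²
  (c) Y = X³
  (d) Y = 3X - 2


Checking option (a) Y = 2X + 1:
  X = 0.699 -> Y = 2.398 ✓
  X = 1.158 -> Y = 3.315 ✓
  X = 0.032 -> Y = 1.065 ✓
All samples match this transformation.

(a) 2X + 1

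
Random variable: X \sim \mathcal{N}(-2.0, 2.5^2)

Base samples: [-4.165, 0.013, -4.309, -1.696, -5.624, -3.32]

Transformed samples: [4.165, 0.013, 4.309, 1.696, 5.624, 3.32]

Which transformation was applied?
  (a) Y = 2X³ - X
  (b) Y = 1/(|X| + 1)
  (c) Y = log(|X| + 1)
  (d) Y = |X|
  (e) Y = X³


Checking option (d) Y = |X|:
  X = -4.165 -> Y = 4.165 ✓
  X = 0.013 -> Y = 0.013 ✓
  X = -4.309 -> Y = 4.309 ✓
All samples match this transformation.

(d) |X|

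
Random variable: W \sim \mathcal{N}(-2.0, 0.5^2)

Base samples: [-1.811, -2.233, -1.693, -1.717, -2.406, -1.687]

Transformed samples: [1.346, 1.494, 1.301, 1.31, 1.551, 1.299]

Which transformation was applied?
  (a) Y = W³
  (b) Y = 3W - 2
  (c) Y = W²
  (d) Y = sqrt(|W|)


Checking option (d) Y = sqrt(|W|):
  W = -1.811 -> Y = 1.346 ✓
  W = -2.233 -> Y = 1.494 ✓
  W = -1.693 -> Y = 1.301 ✓
All samples match this transformation.

(d) sqrt(|W|)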